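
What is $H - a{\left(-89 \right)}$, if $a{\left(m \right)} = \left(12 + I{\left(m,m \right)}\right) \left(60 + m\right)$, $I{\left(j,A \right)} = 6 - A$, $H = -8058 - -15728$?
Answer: $10773$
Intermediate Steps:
$H = 7670$ ($H = -8058 + 15728 = 7670$)
$a{\left(m \right)} = \left(18 - m\right) \left(60 + m\right)$ ($a{\left(m \right)} = \left(12 - \left(-6 + m\right)\right) \left(60 + m\right) = \left(18 - m\right) \left(60 + m\right)$)
$H - a{\left(-89 \right)} = 7670 - \left(1080 - \left(-89\right)^{2} - -3738\right) = 7670 - \left(1080 - 7921 + 3738\right) = 7670 - -3103 = 7670 + 3103 = 10773$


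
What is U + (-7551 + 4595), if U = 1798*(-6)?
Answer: -13744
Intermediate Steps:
U = -10788
U + (-7551 + 4595) = -10788 + (-7551 + 4595) = -10788 - 2956 = -13744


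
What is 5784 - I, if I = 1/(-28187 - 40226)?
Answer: 395700793/68413 ≈ 5784.0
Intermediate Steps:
I = -1/68413 (I = 1/(-68413) = -1/68413 ≈ -1.4617e-5)
5784 - I = 5784 - 1*(-1/68413) = 5784 + 1/68413 = 395700793/68413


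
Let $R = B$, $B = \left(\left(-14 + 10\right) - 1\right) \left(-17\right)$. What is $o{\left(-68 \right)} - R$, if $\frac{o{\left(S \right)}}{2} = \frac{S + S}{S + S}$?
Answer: $-83$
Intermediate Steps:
$o{\left(S \right)} = 2$ ($o{\left(S \right)} = 2 \frac{S + S}{S + S} = 2 \frac{2 S}{2 S} = 2 \cdot 2 S \frac{1}{2 S} = 2 \cdot 1 = 2$)
$B = 85$ ($B = \left(-4 - 1\right) \left(-17\right) = \left(-5\right) \left(-17\right) = 85$)
$R = 85$
$o{\left(-68 \right)} - R = 2 - 85 = -83$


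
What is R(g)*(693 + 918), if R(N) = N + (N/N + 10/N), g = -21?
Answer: -230910/7 ≈ -32987.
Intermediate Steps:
R(N) = 1 + N + 10/N (R(N) = N + (1 + 10/N) = 1 + N + 10/N)
R(g)*(693 + 918) = (1 - 21 + 10/(-21))*(693 + 918) = (1 - 21 + 10*(-1/21))*1611 = (1 - 21 - 10/21)*1611 = -430/21*1611 = -230910/7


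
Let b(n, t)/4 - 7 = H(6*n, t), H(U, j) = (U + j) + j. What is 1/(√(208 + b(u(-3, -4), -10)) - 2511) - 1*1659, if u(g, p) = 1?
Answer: -1162211070/700549 - 2*√5/2101647 ≈ -1659.0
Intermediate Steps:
H(U, j) = U + 2*j
b(n, t) = 28 + 8*t + 24*n (b(n, t) = 28 + 4*(6*n + 2*t) = 28 + 4*(2*t + 6*n) = 28 + (8*t + 24*n) = 28 + 8*t + 24*n)
1/(√(208 + b(u(-3, -4), -10)) - 2511) - 1*1659 = 1/(√(208 + (28 + 8*(-10) + 24*1)) - 2511) - 1*1659 = 1/(√(208 + (28 - 80 + 24)) - 2511) - 1659 = 1/(√(208 - 28) - 2511) - 1659 = 1/(√180 - 2511) - 1659 = 1/(6*√5 - 2511) - 1659 = 1/(-2511 + 6*√5) - 1659 = -1659 + 1/(-2511 + 6*√5)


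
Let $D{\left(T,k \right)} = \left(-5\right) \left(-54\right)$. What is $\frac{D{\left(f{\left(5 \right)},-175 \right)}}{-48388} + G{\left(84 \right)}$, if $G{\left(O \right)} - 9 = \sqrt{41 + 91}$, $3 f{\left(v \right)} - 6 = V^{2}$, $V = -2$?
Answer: $\frac{217611}{24194} + 2 \sqrt{33} \approx 20.484$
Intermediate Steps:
$f{\left(v \right)} = \frac{10}{3}$ ($f{\left(v \right)} = 2 + \frac{\left(-2\right)^{2}}{3} = 2 + \frac{1}{3} \cdot 4 = 2 + \frac{4}{3} = \frac{10}{3}$)
$D{\left(T,k \right)} = 270$
$G{\left(O \right)} = 9 + 2 \sqrt{33}$ ($G{\left(O \right)} = 9 + \sqrt{41 + 91} = 9 + \sqrt{132} = 9 + 2 \sqrt{33}$)
$\frac{D{\left(f{\left(5 \right)},-175 \right)}}{-48388} + G{\left(84 \right)} = \frac{270}{-48388} + \left(9 + 2 \sqrt{33}\right) = 270 \left(- \frac{1}{48388}\right) + \left(9 + 2 \sqrt{33}\right) = - \frac{135}{24194} + \left(9 + 2 \sqrt{33}\right) = \frac{217611}{24194} + 2 \sqrt{33}$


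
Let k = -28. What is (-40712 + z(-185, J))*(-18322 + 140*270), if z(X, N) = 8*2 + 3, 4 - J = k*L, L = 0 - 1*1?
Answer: -792618254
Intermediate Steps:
L = -1 (L = 0 - 1 = -1)
J = -24 (J = 4 - (-28)*(-1) = 4 - 1*28 = 4 - 28 = -24)
z(X, N) = 19 (z(X, N) = 16 + 3 = 19)
(-40712 + z(-185, J))*(-18322 + 140*270) = (-40712 + 19)*(-18322 + 140*270) = -40693*(-18322 + 37800) = -40693*19478 = -792618254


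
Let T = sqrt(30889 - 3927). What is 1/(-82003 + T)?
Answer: -82003/6724465047 - sqrt(26962)/6724465047 ≈ -1.2219e-5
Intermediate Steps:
T = sqrt(26962) ≈ 164.20
1/(-82003 + T) = 1/(-82003 + sqrt(26962))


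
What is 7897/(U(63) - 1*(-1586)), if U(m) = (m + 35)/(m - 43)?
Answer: 78970/15909 ≈ 4.9639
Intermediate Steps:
U(m) = (35 + m)/(-43 + m)
7897/(U(63) - 1*(-1586)) = 7897/((35 + 63)/(-43 + 63) - 1*(-1586)) = 7897/(98/20 + 1586) = 7897/((1/20)*98 + 1586) = 7897/(49/10 + 1586) = 7897/(15909/10) = 7897*(10/15909) = 78970/15909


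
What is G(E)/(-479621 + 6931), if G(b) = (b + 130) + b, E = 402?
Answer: -467/236345 ≈ -0.0019759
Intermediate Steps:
G(b) = 130 + 2*b (G(b) = (130 + b) + b = 130 + 2*b)
G(E)/(-479621 + 6931) = (130 + 2*402)/(-479621 + 6931) = (130 + 804)/(-472690) = 934*(-1/472690) = -467/236345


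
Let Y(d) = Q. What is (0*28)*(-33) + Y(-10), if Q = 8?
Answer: 8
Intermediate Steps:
Y(d) = 8
(0*28)*(-33) + Y(-10) = (0*28)*(-33) + 8 = 0*(-33) + 8 = 0 + 8 = 8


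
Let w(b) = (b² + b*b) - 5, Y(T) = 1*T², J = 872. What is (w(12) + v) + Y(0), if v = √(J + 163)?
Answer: 283 + 3*√115 ≈ 315.17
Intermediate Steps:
Y(T) = T²
w(b) = -5 + 2*b² (w(b) = (b² + b²) - 5 = 2*b² - 5 = -5 + 2*b²)
v = 3*√115 (v = √(872 + 163) = √1035 = 3*√115 ≈ 32.171)
(w(12) + v) + Y(0) = ((-5 + 2*12²) + 3*√115) + 0² = ((-5 + 2*144) + 3*√115) + 0 = ((-5 + 288) + 3*√115) + 0 = (283 + 3*√115) + 0 = 283 + 3*√115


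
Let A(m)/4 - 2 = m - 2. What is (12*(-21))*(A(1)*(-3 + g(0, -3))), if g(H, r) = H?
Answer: 3024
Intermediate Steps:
A(m) = 4*m (A(m) = 8 + 4*(m - 2) = 8 + 4*(-2 + m) = 8 + (-8 + 4*m) = 4*m)
(12*(-21))*(A(1)*(-3 + g(0, -3))) = (12*(-21))*((4*1)*(-3 + 0)) = -1008*(-3) = -252*(-12) = 3024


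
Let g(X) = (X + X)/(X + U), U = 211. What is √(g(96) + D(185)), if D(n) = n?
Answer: 7*√357041/307 ≈ 13.624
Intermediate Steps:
g(X) = 2*X/(211 + X) (g(X) = (X + X)/(X + 211) = (2*X)/(211 + X) = 2*X/(211 + X))
√(g(96) + D(185)) = √(2*96/(211 + 96) + 185) = √(2*96/307 + 185) = √(2*96*(1/307) + 185) = √(192/307 + 185) = √(56987/307) = 7*√357041/307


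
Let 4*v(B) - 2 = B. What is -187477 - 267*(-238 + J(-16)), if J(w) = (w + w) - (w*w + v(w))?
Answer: -95939/2 ≈ -47970.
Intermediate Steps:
v(B) = ½ + B/4
J(w) = -½ - w² + 7*w/4 (J(w) = (w + w) - (w*w + (½ + w/4)) = 2*w - (w² + (½ + w/4)) = 2*w - (½ + w² + w/4) = 2*w + (-½ - w² - w/4) = -½ - w² + 7*w/4)
-187477 - 267*(-238 + J(-16)) = -187477 - 267*(-238 + (-½ - 1*(-16)² + (7/4)*(-16))) = -187477 - 267*(-238 + (-½ - 1*256 - 28)) = -187477 - 267*(-238 + (-½ - 256 - 28)) = -187477 - 267*(-238 - 569/2) = -187477 - 267*(-1045)/2 = -187477 - 1*(-279015/2) = -187477 + 279015/2 = -95939/2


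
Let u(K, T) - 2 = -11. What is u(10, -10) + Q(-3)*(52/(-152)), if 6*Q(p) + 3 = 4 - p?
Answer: -526/57 ≈ -9.2281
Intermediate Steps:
u(K, T) = -9 (u(K, T) = 2 - 11 = -9)
Q(p) = ⅙ - p/6 (Q(p) = -½ + (4 - p)/6 = -½ + (⅔ - p/6) = ⅙ - p/6)
u(10, -10) + Q(-3)*(52/(-152)) = -9 + (⅙ - ⅙*(-3))*(52/(-152)) = -9 + (⅙ + ½)*(52*(-1/152)) = -9 + (⅔)*(-13/38) = -9 - 13/57 = -526/57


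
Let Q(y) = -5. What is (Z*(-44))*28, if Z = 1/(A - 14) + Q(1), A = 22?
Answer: 6006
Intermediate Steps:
Z = -39/8 (Z = 1/(22 - 14) - 5 = 1/8 - 5 = ⅛ - 5 = -39/8 ≈ -4.8750)
(Z*(-44))*28 = -39/8*(-44)*28 = (429/2)*28 = 6006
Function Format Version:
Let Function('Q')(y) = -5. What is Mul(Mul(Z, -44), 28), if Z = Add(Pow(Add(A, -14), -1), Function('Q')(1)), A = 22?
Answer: 6006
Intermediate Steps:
Z = Rational(-39, 8) (Z = Add(Pow(Add(22, -14), -1), -5) = Add(Pow(8, -1), -5) = Add(Rational(1, 8), -5) = Rational(-39, 8) ≈ -4.8750)
Mul(Mul(Z, -44), 28) = Mul(Mul(Rational(-39, 8), -44), 28) = Mul(Rational(429, 2), 28) = 6006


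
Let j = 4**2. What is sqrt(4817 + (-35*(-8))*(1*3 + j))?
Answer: sqrt(10137) ≈ 100.68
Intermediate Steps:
j = 16
sqrt(4817 + (-35*(-8))*(1*3 + j)) = sqrt(4817 + (-35*(-8))*(1*3 + 16)) = sqrt(4817 + 280*(3 + 16)) = sqrt(4817 + 280*19) = sqrt(4817 + 5320) = sqrt(10137)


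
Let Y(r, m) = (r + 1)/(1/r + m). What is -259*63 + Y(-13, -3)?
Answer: -163131/10 ≈ -16313.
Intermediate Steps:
Y(r, m) = (1 + r)/(m + 1/r) (Y(r, m) = (1 + r)/(1/r + m) = (1 + r)/(m + 1/r))
-259*63 + Y(-13, -3) = -259*63 - 13*(1 - 13)/(1 - 3*(-13)) = -16317 - 13*(-12)/(1 + 39) = -16317 - 13*(-12)/40 = -16317 - 13*1/40*(-12) = -16317 + 39/10 = -163131/10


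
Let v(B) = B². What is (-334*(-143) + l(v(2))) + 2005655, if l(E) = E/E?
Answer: 2053418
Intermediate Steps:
l(E) = 1
(-334*(-143) + l(v(2))) + 2005655 = (-334*(-143) + 1) + 2005655 = (47762 + 1) + 2005655 = 47763 + 2005655 = 2053418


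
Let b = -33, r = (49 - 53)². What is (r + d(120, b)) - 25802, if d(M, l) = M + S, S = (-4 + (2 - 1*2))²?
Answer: -25650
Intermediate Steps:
r = 16 (r = (-4)² = 16)
S = 16 (S = (-4 + (2 - 2))² = (-4 + 0)² = (-4)² = 16)
d(M, l) = 16 + M (d(M, l) = M + 16 = 16 + M)
(r + d(120, b)) - 25802 = (16 + (16 + 120)) - 25802 = (16 + 136) - 25802 = 152 - 25802 = -25650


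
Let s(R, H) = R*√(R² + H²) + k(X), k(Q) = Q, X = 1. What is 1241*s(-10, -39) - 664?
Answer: 577 - 12410*√1621 ≈ -4.9907e+5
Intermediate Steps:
s(R, H) = 1 + R*√(H² + R²) (s(R, H) = R*√(R² + H²) + 1 = R*√(H² + R²) + 1 = 1 + R*√(H² + R²))
1241*s(-10, -39) - 664 = 1241*(1 - 10*√((-39)² + (-10)²)) - 664 = 1241*(1 - 10*√(1521 + 100)) - 664 = 1241*(1 - 10*√1621) - 664 = (1241 - 12410*√1621) - 664 = 577 - 12410*√1621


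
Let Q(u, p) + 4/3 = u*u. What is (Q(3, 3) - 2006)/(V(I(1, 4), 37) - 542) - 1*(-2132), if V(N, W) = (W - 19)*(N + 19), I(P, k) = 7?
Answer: 479299/222 ≈ 2159.0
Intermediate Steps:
Q(u, p) = -4/3 + u**2 (Q(u, p) = -4/3 + u*u = -4/3 + u**2)
V(N, W) = (-19 + W)*(19 + N)
(Q(3, 3) - 2006)/(V(I(1, 4), 37) - 542) - 1*(-2132) = ((-4/3 + 3**2) - 2006)/((-361 - 19*7 + 19*37 + 7*37) - 542) - 1*(-2132) = ((-4/3 + 9) - 2006)/((-361 - 133 + 703 + 259) - 542) + 2132 = (23/3 - 2006)/(468 - 542) + 2132 = -5995/3/(-74) + 2132 = -5995/3*(-1/74) + 2132 = 5995/222 + 2132 = 479299/222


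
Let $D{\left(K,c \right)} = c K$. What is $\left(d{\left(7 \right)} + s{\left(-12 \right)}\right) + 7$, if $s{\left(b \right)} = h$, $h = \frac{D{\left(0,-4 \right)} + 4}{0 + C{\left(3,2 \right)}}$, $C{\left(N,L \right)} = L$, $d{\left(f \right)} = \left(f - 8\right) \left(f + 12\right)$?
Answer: $-10$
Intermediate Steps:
$D{\left(K,c \right)} = K c$
$d{\left(f \right)} = \left(-8 + f\right) \left(12 + f\right)$
$h = 2$ ($h = \frac{0 \left(-4\right) + 4}{0 + 2} = \frac{0 + 4}{2} = 4 \cdot \frac{1}{2} = 2$)
$s{\left(b \right)} = 2$
$\left(d{\left(7 \right)} + s{\left(-12 \right)}\right) + 7 = \left(\left(-96 + 7^{2} + 4 \cdot 7\right) + 2\right) + 7 = \left(\left(-96 + 49 + 28\right) + 2\right) + 7 = \left(-19 + 2\right) + 7 = -17 + 7 = -10$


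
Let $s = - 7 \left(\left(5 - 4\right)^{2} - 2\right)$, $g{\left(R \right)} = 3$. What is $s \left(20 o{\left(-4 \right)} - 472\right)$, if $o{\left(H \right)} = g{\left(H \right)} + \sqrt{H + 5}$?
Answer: $-2744$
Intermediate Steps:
$o{\left(H \right)} = 3 + \sqrt{5 + H}$ ($o{\left(H \right)} = 3 + \sqrt{H + 5} = 3 + \sqrt{5 + H}$)
$s = 7$ ($s = - 7 \left(1^{2} - 2\right) = - 7 \left(1 - 2\right) = \left(-7\right) \left(-1\right) = 7$)
$s \left(20 o{\left(-4 \right)} - 472\right) = 7 \left(20 \left(3 + \sqrt{5 - 4}\right) - 472\right) = 7 \left(20 \left(3 + \sqrt{1}\right) - 472\right) = 7 \left(20 \left(3 + 1\right) - 472\right) = 7 \left(20 \cdot 4 - 472\right) = 7 \left(80 - 472\right) = 7 \left(-392\right) = -2744$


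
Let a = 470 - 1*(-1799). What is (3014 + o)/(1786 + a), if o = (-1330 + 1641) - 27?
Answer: 3298/4055 ≈ 0.81332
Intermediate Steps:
a = 2269 (a = 470 + 1799 = 2269)
o = 284 (o = 311 - 27 = 284)
(3014 + o)/(1786 + a) = (3014 + 284)/(1786 + 2269) = 3298/4055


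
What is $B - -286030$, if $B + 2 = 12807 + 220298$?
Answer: $519133$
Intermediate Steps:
$B = 233103$ ($B = -2 + \left(12807 + 220298\right) = -2 + 233105 = 233103$)
$B - -286030 = 233103 - -286030 = 233103 + 286030 = 519133$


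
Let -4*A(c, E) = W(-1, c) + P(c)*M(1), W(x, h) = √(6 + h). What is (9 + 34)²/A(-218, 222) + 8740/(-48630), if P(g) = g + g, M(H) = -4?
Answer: 2*(-437*√53 + 9372751*I)/(4863*(√53 - 872*I)) ≈ -4.4203 + 0.035403*I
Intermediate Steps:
P(g) = 2*g
A(c, E) = 2*c - √(6 + c)/4 (A(c, E) = -(√(6 + c) + (2*c)*(-4))/4 = -(√(6 + c) - 8*c)/4 = 2*c - √(6 + c)/4)
(9 + 34)²/A(-218, 222) + 8740/(-48630) = (9 + 34)²/(2*(-218) - √(6 - 218)/4) + 8740/(-48630) = 43²/(-436 - I*√53/2) + 8740*(-1/48630) = 1849/(-436 - I*√53/2) - 874/4863 = -874/4863 + 1849/(-436 - I*√53/2)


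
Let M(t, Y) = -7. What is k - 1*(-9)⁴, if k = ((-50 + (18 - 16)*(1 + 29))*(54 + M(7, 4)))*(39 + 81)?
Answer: 49839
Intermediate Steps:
k = 56400 (k = ((-50 + (18 - 16)*(1 + 29))*(54 - 7))*(39 + 81) = ((-50 + 2*30)*47)*120 = ((-50 + 60)*47)*120 = (10*47)*120 = 470*120 = 56400)
k - 1*(-9)⁴ = 56400 - 1*(-9)⁴ = 56400 - 1*6561 = 56400 - 6561 = 49839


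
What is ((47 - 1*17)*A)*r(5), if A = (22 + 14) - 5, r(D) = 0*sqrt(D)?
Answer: 0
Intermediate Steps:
r(D) = 0
A = 31 (A = 36 - 5 = 31)
((47 - 1*17)*A)*r(5) = ((47 - 1*17)*31)*0 = ((47 - 17)*31)*0 = (30*31)*0 = 930*0 = 0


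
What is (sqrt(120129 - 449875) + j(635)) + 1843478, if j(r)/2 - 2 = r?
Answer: 1844752 + I*sqrt(329746) ≈ 1.8448e+6 + 574.24*I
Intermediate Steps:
j(r) = 4 + 2*r
(sqrt(120129 - 449875) + j(635)) + 1843478 = (sqrt(120129 - 449875) + (4 + 2*635)) + 1843478 = (sqrt(-329746) + (4 + 1270)) + 1843478 = (I*sqrt(329746) + 1274) + 1843478 = (1274 + I*sqrt(329746)) + 1843478 = 1844752 + I*sqrt(329746)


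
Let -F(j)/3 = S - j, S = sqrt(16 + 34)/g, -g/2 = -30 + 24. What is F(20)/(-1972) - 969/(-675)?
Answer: 155864/110925 + 5*sqrt(2)/7888 ≈ 1.4060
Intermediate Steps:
g = 12 (g = -2*(-30 + 24) = -2*(-6) = 12)
S = 5*sqrt(2)/12 (S = sqrt(16 + 34)/12 = sqrt(50)*(1/12) = (5*sqrt(2))*(1/12) = 5*sqrt(2)/12 ≈ 0.58926)
F(j) = 3*j - 5*sqrt(2)/4 (F(j) = -3*(5*sqrt(2)/12 - j) = -3*(-j + 5*sqrt(2)/12) = 3*j - 5*sqrt(2)/4)
F(20)/(-1972) - 969/(-675) = (3*20 - 5*sqrt(2)/4)/(-1972) - 969/(-675) = (60 - 5*sqrt(2)/4)*(-1/1972) - 969*(-1/675) = (-15/493 + 5*sqrt(2)/7888) + 323/225 = 155864/110925 + 5*sqrt(2)/7888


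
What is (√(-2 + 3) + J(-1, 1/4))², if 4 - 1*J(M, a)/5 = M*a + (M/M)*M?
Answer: 11881/16 ≈ 742.56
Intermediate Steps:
J(M, a) = 20 - 5*M - 5*M*a (J(M, a) = 20 - 5*(M*a + (M/M)*M) = 20 - 5*(M*a + 1*M) = 20 - 5*(M*a + M) = 20 - 5*(M + M*a) = 20 + (-5*M - 5*M*a) = 20 - 5*M - 5*M*a)
(√(-2 + 3) + J(-1, 1/4))² = (√(-2 + 3) + (20 - 5*(-1) - 5*(-1)/4))² = (√1 + (20 + 5 - 5*(-1)*¼))² = (1 + (20 + 5 + 5/4))² = (1 + 105/4)² = (109/4)² = 11881/16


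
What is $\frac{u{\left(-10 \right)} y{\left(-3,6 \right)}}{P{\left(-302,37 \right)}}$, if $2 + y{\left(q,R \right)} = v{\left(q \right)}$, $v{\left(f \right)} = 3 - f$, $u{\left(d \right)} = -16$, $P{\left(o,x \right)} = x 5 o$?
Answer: $\frac{32}{27935} \approx 0.0011455$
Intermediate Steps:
$P{\left(o,x \right)} = 5 o x$ ($P{\left(o,x \right)} = 5 x o = 5 o x$)
$y{\left(q,R \right)} = 1 - q$ ($y{\left(q,R \right)} = -2 - \left(-3 + q\right) = 1 - q$)
$\frac{u{\left(-10 \right)} y{\left(-3,6 \right)}}{P{\left(-302,37 \right)}} = \frac{\left(-16\right) \left(1 - -3\right)}{5 \left(-302\right) 37} = \frac{\left(-16\right) \left(1 + 3\right)}{-55870} = \left(-16\right) 4 \left(- \frac{1}{55870}\right) = \left(-64\right) \left(- \frac{1}{55870}\right) = \frac{32}{27935}$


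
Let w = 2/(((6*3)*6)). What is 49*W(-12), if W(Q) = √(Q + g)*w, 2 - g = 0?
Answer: 49*I*√10/54 ≈ 2.8695*I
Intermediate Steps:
g = 2 (g = 2 - 1*0 = 2 + 0 = 2)
w = 1/54 (w = 2/((18*6)) = 2/108 = 2*(1/108) = 1/54 ≈ 0.018519)
W(Q) = √(2 + Q)/54 (W(Q) = √(Q + 2)*(1/54) = √(2 + Q)*(1/54) = √(2 + Q)/54)
49*W(-12) = 49*(√(2 - 12)/54) = 49*(√(-10)/54) = 49*((I*√10)/54) = 49*(I*√10/54) = 49*I*√10/54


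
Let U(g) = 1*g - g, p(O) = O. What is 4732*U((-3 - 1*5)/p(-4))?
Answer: 0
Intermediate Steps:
U(g) = 0 (U(g) = g - g = 0)
4732*U((-3 - 1*5)/p(-4)) = 4732*0 = 0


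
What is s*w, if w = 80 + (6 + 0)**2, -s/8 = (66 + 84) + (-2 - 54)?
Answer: -87232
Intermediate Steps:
s = -752 (s = -8*((66 + 84) + (-2 - 54)) = -8*(150 - 56) = -8*94 = -752)
w = 116 (w = 80 + 6**2 = 80 + 36 = 116)
s*w = -752*116 = -87232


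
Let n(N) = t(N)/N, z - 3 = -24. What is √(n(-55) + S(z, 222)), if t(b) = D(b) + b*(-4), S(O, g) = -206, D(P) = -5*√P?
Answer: √(-25410 + 11*I*√55)/11 ≈ 0.023262 + 14.491*I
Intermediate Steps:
z = -21 (z = 3 - 24 = -21)
t(b) = -5*√b - 4*b (t(b) = -5*√b + b*(-4) = -5*√b - 4*b)
n(N) = (-5*√N - 4*N)/N
√(n(-55) + S(z, 222)) = √((-4 - (-1)*I*√55/11) - 206) = √((-4 + I*√55/11) - 206) = √(-210 + I*√55/11)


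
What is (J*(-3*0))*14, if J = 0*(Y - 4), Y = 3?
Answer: 0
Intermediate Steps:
J = 0 (J = 0*(3 - 4) = 0*(-1) = 0)
(J*(-3*0))*14 = (0*(-3*0))*14 = (0*0)*14 = 0*14 = 0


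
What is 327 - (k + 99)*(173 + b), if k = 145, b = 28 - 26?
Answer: -42373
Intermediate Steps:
b = 2
327 - (k + 99)*(173 + b) = 327 - (145 + 99)*(173 + 2) = 327 - 244*175 = 327 - 1*42700 = 327 - 42700 = -42373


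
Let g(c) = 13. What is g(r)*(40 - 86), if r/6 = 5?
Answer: -598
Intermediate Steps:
r = 30 (r = 6*5 = 30)
g(r)*(40 - 86) = 13*(40 - 86) = 13*(-46) = -598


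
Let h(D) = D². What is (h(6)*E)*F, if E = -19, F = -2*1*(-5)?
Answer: -6840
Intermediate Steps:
F = 10 (F = -2*(-5) = 10)
(h(6)*E)*F = (6²*(-19))*10 = (36*(-19))*10 = -684*10 = -6840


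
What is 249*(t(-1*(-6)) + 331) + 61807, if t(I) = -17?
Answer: 139993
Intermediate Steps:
249*(t(-1*(-6)) + 331) + 61807 = 249*(-17 + 331) + 61807 = 249*314 + 61807 = 78186 + 61807 = 139993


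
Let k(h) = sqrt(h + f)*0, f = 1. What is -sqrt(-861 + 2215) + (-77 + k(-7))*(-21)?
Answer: 1617 - sqrt(1354) ≈ 1580.2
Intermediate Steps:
k(h) = 0 (k(h) = sqrt(h + 1)*0 = sqrt(1 + h)*0 = 0)
-sqrt(-861 + 2215) + (-77 + k(-7))*(-21) = -sqrt(-861 + 2215) + (-77 + 0)*(-21) = -sqrt(1354) - 77*(-21) = -sqrt(1354) + 1617 = 1617 - sqrt(1354)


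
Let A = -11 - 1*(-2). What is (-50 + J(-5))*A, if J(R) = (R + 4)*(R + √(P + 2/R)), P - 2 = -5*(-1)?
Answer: 405 + 9*√165/5 ≈ 428.12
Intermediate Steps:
P = 7 (P = 2 - 5*(-1) = 2 + 5 = 7)
A = -9 (A = -11 + 2 = -9)
J(R) = (4 + R)*(R + √(7 + 2/R)) (J(R) = (R + 4)*(R + √(7 + 2/R)) = (4 + R)*(R + √(7 + 2/R)))
(-50 + J(-5))*A = (-50 + ((-5)² + 4*(-5) + 4*√(7 + 2/(-5)) - 5*√(7 + 2/(-5))))*(-9) = (-50 + (25 - 20 + 4*√(7 + 2*(-⅕)) - 5*√(7 + 2*(-⅕))))*(-9) = (-50 + (25 - 20 + 4*√(7 - ⅖) - 5*√(7 - ⅖)))*(-9) = (-50 + (25 - 20 + 4*√(33/5) - √165))*(-9) = (-50 + (25 - 20 + 4*(√165/5) - √165))*(-9) = (-50 + (25 - 20 + 4*√165/5 - √165))*(-9) = (-50 + (5 - √165/5))*(-9) = (-45 - √165/5)*(-9) = 405 + 9*√165/5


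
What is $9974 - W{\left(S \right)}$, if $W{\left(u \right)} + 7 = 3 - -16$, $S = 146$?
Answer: $9962$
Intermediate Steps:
$W{\left(u \right)} = 12$ ($W{\left(u \right)} = -7 + \left(3 - -16\right) = -7 + \left(3 + 16\right) = -7 + 19 = 12$)
$9974 - W{\left(S \right)} = 9974 - 12 = 9962$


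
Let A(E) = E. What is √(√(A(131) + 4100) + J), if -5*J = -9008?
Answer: √(45040 + 25*√4231)/5 ≈ 43.205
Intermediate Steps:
J = 9008/5 (J = -⅕*(-9008) = 9008/5 ≈ 1801.6)
√(√(A(131) + 4100) + J) = √(√(131 + 4100) + 9008/5) = √(√4231 + 9008/5) = √(9008/5 + √4231)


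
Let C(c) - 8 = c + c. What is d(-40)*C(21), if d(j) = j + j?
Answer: -4000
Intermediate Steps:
d(j) = 2*j
C(c) = 8 + 2*c (C(c) = 8 + (c + c) = 8 + 2*c)
d(-40)*C(21) = (2*(-40))*(8 + 2*21) = -80*(8 + 42) = -80*50 = -4000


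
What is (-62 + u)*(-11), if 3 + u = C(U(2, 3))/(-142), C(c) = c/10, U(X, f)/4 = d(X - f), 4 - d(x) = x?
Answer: 50776/71 ≈ 715.16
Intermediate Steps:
d(x) = 4 - x
U(X, f) = 16 - 4*X + 4*f (U(X, f) = 4*(4 - (X - f)) = 4*(4 + (f - X)) = 4*(4 + f - X) = 16 - 4*X + 4*f)
C(c) = c/10 (C(c) = c*(1/10) = c/10)
u = -214/71 (u = -3 + ((16 - 4*2 + 4*3)/10)/(-142) = -3 + ((16 - 8 + 12)/10)*(-1/142) = -3 + ((1/10)*20)*(-1/142) = -3 + 2*(-1/142) = -3 - 1/71 = -214/71 ≈ -3.0141)
(-62 + u)*(-11) = (-62 - 214/71)*(-11) = -4616/71*(-11) = 50776/71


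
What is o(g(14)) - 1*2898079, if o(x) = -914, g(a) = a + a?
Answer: -2898993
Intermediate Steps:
g(a) = 2*a
o(g(14)) - 1*2898079 = -914 - 1*2898079 = -914 - 2898079 = -2898993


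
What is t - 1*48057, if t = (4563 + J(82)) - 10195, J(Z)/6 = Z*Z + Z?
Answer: -12853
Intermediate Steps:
J(Z) = 6*Z + 6*Z**2 (J(Z) = 6*(Z*Z + Z) = 6*(Z**2 + Z) = 6*(Z + Z**2) = 6*Z + 6*Z**2)
t = 35204 (t = (4563 + 6*82*(1 + 82)) - 10195 = (4563 + 6*82*83) - 10195 = (4563 + 40836) - 10195 = 45399 - 10195 = 35204)
t - 1*48057 = 35204 - 1*48057 = 35204 - 48057 = -12853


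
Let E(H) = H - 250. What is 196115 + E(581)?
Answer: 196446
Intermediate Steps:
E(H) = -250 + H
196115 + E(581) = 196115 + (-250 + 581) = 196115 + 331 = 196446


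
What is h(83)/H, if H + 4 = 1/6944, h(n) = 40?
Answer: -55552/5555 ≈ -10.000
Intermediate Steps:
H = -27775/6944 (H = -4 + 1/6944 = -27775/6944 ≈ -3.9999)
h(83)/H = 40/(-27775/6944) = 40*(-6944/27775) = -55552/5555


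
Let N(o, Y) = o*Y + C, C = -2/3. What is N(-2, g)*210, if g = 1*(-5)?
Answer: 1960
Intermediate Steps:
C = -⅔ (C = -2*⅓ = -⅔ ≈ -0.66667)
g = -5
N(o, Y) = -⅔ + Y*o (N(o, Y) = o*Y - ⅔ = Y*o - ⅔ = -⅔ + Y*o)
N(-2, g)*210 = (-⅔ - 5*(-2))*210 = (-⅔ + 10)*210 = (28/3)*210 = 1960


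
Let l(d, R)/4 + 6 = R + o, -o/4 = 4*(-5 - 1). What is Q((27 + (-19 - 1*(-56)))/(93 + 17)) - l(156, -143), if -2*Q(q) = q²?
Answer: 640788/3025 ≈ 211.83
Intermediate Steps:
o = 96 (o = -16*(-5 - 1) = -16*(-6) = -4*(-24) = 96)
Q(q) = -q²/2
l(d, R) = 360 + 4*R (l(d, R) = -24 + 4*(R + 96) = -24 + 4*(96 + R) = -24 + (384 + 4*R) = 360 + 4*R)
Q((27 + (-19 - 1*(-56)))/(93 + 17)) - l(156, -143) = -(27 + (-19 - 1*(-56)))²/(93 + 17)²/2 - (360 + 4*(-143)) = -(27 + (-19 + 56))²/12100/2 - (360 - 572) = -(27 + 37)²/12100/2 - 1*(-212) = -(64*(1/110))²/2 + 212 = -(32/55)²/2 + 212 = -½*1024/3025 + 212 = -512/3025 + 212 = 640788/3025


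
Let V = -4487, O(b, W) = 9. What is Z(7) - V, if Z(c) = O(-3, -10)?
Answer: 4496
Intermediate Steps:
Z(c) = 9
Z(7) - V = 9 - 1*(-4487) = 9 + 4487 = 4496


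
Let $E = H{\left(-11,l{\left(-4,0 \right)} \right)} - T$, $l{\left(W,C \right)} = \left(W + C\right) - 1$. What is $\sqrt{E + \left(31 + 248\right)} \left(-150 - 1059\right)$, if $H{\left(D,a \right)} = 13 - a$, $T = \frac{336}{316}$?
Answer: $- \frac{1209 \sqrt{1846941}}{79} \approx -20798.0$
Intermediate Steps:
$l{\left(W,C \right)} = -1 + C + W$ ($l{\left(W,C \right)} = \left(C + W\right) - 1 = -1 + C + W$)
$T = \frac{84}{79}$ ($T = 336 \cdot \frac{1}{316} = \frac{84}{79} \approx 1.0633$)
$E = \frac{1338}{79}$ ($E = \left(13 - \left(-1 + 0 - 4\right)\right) - \frac{84}{79} = \left(13 - -5\right) - \frac{84}{79} = \left(13 + 5\right) - \frac{84}{79} = 18 - \frac{84}{79} = \frac{1338}{79} \approx 16.937$)
$\sqrt{E + \left(31 + 248\right)} \left(-150 - 1059\right) = \sqrt{\frac{1338}{79} + \left(31 + 248\right)} \left(-150 - 1059\right) = \sqrt{\frac{1338}{79} + 279} \left(-1209\right) = \sqrt{\frac{23379}{79}} \left(-1209\right) = \frac{\sqrt{1846941}}{79} \left(-1209\right) = - \frac{1209 \sqrt{1846941}}{79}$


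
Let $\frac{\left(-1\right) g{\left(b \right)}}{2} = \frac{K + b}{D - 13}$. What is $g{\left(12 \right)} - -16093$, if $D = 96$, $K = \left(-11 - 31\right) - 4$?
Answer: $\frac{1335787}{83} \approx 16094.0$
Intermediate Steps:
$K = -46$ ($K = -42 - 4 = -46$)
$g{\left(b \right)} = \frac{92}{83} - \frac{2 b}{83}$ ($g{\left(b \right)} = - 2 \frac{-46 + b}{96 - 13} = - 2 \frac{-46 + b}{83} = - 2 \left(-46 + b\right) \frac{1}{83} = - 2 \left(- \frac{46}{83} + \frac{b}{83}\right) = \frac{92}{83} - \frac{2 b}{83}$)
$g{\left(12 \right)} - -16093 = \left(\frac{92}{83} - \frac{24}{83}\right) - -16093 = \left(\frac{92}{83} - \frac{24}{83}\right) + 16093 = \frac{68}{83} + 16093 = \frac{1335787}{83}$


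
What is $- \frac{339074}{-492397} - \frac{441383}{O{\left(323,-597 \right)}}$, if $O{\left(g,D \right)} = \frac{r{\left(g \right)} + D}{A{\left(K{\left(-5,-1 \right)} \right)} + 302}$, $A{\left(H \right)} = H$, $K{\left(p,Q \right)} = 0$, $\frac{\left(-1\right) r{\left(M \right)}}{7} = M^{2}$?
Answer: $\frac{32941600016001}{179946483650} \approx 183.06$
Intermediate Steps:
$r{\left(M \right)} = - 7 M^{2}$
$O{\left(g,D \right)} = - \frac{7 g^{2}}{302} + \frac{D}{302}$ ($O{\left(g,D \right)} = \frac{- 7 g^{2} + D}{0 + 302} = \frac{D - 7 g^{2}}{302} = \left(D - 7 g^{2}\right) \frac{1}{302} = - \frac{7 g^{2}}{302} + \frac{D}{302}$)
$- \frac{339074}{-492397} - \frac{441383}{O{\left(323,-597 \right)}} = - \frac{339074}{-492397} - \frac{441383}{- \frac{7 \cdot 323^{2}}{302} + \frac{1}{302} \left(-597\right)} = \left(-339074\right) \left(- \frac{1}{492397}\right) - \frac{441383}{\left(- \frac{7}{302}\right) 104329 - \frac{597}{302}} = \frac{339074}{492397} - \frac{441383}{- \frac{730303}{302} - \frac{597}{302}} = \frac{339074}{492397} - \frac{441383}{- \frac{365450}{151}} = \frac{339074}{492397} - - \frac{66648833}{365450} = \frac{339074}{492397} + \frac{66648833}{365450} = \frac{32941600016001}{179946483650}$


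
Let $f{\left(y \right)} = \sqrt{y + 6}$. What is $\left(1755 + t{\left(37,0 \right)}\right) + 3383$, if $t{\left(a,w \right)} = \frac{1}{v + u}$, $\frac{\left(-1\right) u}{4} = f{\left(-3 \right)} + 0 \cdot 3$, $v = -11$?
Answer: $\frac{375063}{73} + \frac{4 \sqrt{3}}{73} \approx 5137.9$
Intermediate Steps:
$f{\left(y \right)} = \sqrt{6 + y}$
$u = - 4 \sqrt{3}$ ($u = - 4 \left(\sqrt{6 - 3} + 0 \cdot 3\right) = - 4 \left(\sqrt{3} + 0\right) = - 4 \sqrt{3} \approx -6.9282$)
$t{\left(a,w \right)} = \frac{1}{-11 - 4 \sqrt{3}}$
$\left(1755 + t{\left(37,0 \right)}\right) + 3383 = \left(1755 - \left(\frac{11}{73} - \frac{4 \sqrt{3}}{73}\right)\right) + 3383 = \left(\frac{128104}{73} + \frac{4 \sqrt{3}}{73}\right) + 3383 = \frac{375063}{73} + \frac{4 \sqrt{3}}{73}$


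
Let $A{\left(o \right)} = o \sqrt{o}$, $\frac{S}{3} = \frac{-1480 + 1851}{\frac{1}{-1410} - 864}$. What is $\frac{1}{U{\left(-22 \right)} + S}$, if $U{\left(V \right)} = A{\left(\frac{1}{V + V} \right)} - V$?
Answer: $\frac{2618438844701850368}{54232600463483390337} + \frac{130601779799128 i \sqrt{11}}{54232600463483390337} \approx 0.048282 + 7.987 \cdot 10^{-6} i$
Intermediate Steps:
$S = - \frac{1569330}{1218241}$ ($S = 3 \frac{-1480 + 1851}{\frac{1}{-1410} - 864} = 3 \frac{371}{- \frac{1}{1410} - 864} = 3 \frac{371}{- \frac{1218241}{1410}} = 3 \cdot 371 \left(- \frac{1410}{1218241}\right) = 3 \left(- \frac{523110}{1218241}\right) = - \frac{1569330}{1218241} \approx -1.2882$)
$A{\left(o \right)} = o^{\frac{3}{2}}$
$U{\left(V \right)} = - V + \frac{\sqrt{2} \left(\frac{1}{V}\right)^{\frac{3}{2}}}{4}$ ($U{\left(V \right)} = \left(\frac{1}{V + V}\right)^{\frac{3}{2}} - V = \left(\frac{1}{2 V}\right)^{\frac{3}{2}} - V = \frac{\sqrt{2} \left(\frac{1}{V}\right)^{\frac{3}{2}}}{4} - V = - V + \frac{\sqrt{2} \left(\frac{1}{V}\right)^{\frac{3}{2}}}{4}$)
$\frac{1}{U{\left(-22 \right)} + S} = \frac{1}{\left(\left(-1\right) \left(-22\right) + \frac{\sqrt{2} \left(\frac{1}{-22}\right)^{\frac{3}{2}}}{4}\right) - \frac{1569330}{1218241}} = \frac{1}{\left(22 + \frac{\sqrt{2} \left(- \frac{1}{22}\right)^{\frac{3}{2}}}{4}\right) - \frac{1569330}{1218241}} = \frac{1}{\left(22 + \frac{\sqrt{2} \left(- \frac{i \sqrt{22}}{484}\right)}{4}\right) - \frac{1569330}{1218241}} = \frac{1}{\left(22 - \frac{i \sqrt{11}}{968}\right) - \frac{1569330}{1218241}} = \frac{1}{\frac{25231972}{1218241} - \frac{i \sqrt{11}}{968}}$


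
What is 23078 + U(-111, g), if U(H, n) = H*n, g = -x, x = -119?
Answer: 9869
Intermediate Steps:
g = 119 (g = -1*(-119) = 119)
23078 + U(-111, g) = 23078 - 111*119 = 23078 - 13209 = 9869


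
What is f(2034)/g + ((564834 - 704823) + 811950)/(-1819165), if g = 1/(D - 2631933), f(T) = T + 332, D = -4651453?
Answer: -31348744992776501/1819165 ≈ -1.7232e+10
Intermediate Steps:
f(T) = 332 + T
g = -1/7283386 (g = 1/(-4651453 - 2631933) = 1/(-7283386) = -1/7283386 ≈ -1.3730e-7)
f(2034)/g + ((564834 - 704823) + 811950)/(-1819165) = (332 + 2034)/(-1/7283386) + ((564834 - 704823) + 811950)/(-1819165) = 2366*(-7283386) + (-139989 + 811950)*(-1/1819165) = -17232491276 + 671961*(-1/1819165) = -17232491276 - 671961/1819165 = -31348744992776501/1819165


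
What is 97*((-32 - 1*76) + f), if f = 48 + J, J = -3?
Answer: -6111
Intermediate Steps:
f = 45 (f = 48 - 3 = 45)
97*((-32 - 1*76) + f) = 97*((-32 - 1*76) + 45) = 97*((-32 - 76) + 45) = 97*(-108 + 45) = 97*(-63) = -6111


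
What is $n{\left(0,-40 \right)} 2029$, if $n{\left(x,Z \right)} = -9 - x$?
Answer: $-18261$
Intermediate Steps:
$n{\left(0,-40 \right)} 2029 = \left(-9 - 0\right) 2029 = \left(-9 + 0\right) 2029 = \left(-9\right) 2029 = -18261$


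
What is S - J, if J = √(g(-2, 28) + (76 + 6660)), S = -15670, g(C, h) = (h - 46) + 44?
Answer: -15670 - 7*√138 ≈ -15752.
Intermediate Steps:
g(C, h) = -2 + h (g(C, h) = (-46 + h) + 44 = -2 + h)
J = 7*√138 (J = √((-2 + 28) + (76 + 6660)) = √(26 + 6736) = √6762 = 7*√138 ≈ 82.231)
S - J = -15670 - 7*√138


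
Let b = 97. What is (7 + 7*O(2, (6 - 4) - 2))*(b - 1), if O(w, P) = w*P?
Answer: 672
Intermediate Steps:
O(w, P) = P*w
(7 + 7*O(2, (6 - 4) - 2))*(b - 1) = (7 + 7*(((6 - 4) - 2)*2))*(97 - 1) = (7 + 7*((2 - 2)*2))*96 = (7 + 7*(0*2))*96 = (7 + 7*0)*96 = (7 + 0)*96 = 7*96 = 672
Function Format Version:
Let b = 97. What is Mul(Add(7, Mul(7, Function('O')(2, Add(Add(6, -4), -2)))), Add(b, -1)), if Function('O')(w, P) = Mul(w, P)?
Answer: 672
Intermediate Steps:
Function('O')(w, P) = Mul(P, w)
Mul(Add(7, Mul(7, Function('O')(2, Add(Add(6, -4), -2)))), Add(b, -1)) = Mul(Add(7, Mul(7, Mul(Add(Add(6, -4), -2), 2))), Add(97, -1)) = Mul(Add(7, Mul(7, Mul(Add(2, -2), 2))), 96) = Mul(Add(7, Mul(7, Mul(0, 2))), 96) = Mul(Add(7, Mul(7, 0)), 96) = Mul(Add(7, 0), 96) = Mul(7, 96) = 672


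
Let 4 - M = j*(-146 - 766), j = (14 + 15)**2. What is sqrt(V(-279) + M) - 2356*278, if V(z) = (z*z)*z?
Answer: -654968 + I*sqrt(20950643) ≈ -6.5497e+5 + 4577.2*I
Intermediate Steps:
j = 841 (j = 29**2 = 841)
V(z) = z**3 (V(z) = z**2*z = z**3)
M = 766996 (M = 4 - 841*(-146 - 766) = 4 - 841*(-912) = 4 - 1*(-766992) = 4 + 766992 = 766996)
sqrt(V(-279) + M) - 2356*278 = sqrt((-279)**3 + 766996) - 2356*278 = sqrt(-21717639 + 766996) - 1*654968 = sqrt(-20950643) - 654968 = I*sqrt(20950643) - 654968 = -654968 + I*sqrt(20950643)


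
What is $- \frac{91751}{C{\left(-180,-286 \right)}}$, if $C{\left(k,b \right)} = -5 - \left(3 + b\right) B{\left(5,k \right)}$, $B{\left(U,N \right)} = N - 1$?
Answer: $\frac{91751}{51228} \approx 1.791$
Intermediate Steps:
$B{\left(U,N \right)} = -1 + N$
$C{\left(k,b \right)} = -5 - \left(-1 + k\right) \left(3 + b\right)$ ($C{\left(k,b \right)} = -5 - \left(3 + b\right) \left(-1 + k\right) = -5 - \left(-1 + k\right) \left(3 + b\right)$)
$- \frac{91751}{C{\left(-180,-286 \right)}} = - \frac{91751}{-2 - 286 - -540 - \left(-286\right) \left(-180\right)} = - \frac{91751}{-2 - 286 + 540 - 51480} = - \frac{91751}{-51228} = \left(-91751\right) \left(- \frac{1}{51228}\right) = \frac{91751}{51228}$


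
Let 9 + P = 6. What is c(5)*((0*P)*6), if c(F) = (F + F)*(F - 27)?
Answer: 0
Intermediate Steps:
P = -3 (P = -9 + 6 = -3)
c(F) = 2*F*(-27 + F) (c(F) = (2*F)*(-27 + F) = 2*F*(-27 + F))
c(5)*((0*P)*6) = (2*5*(-27 + 5))*((0*(-3))*6) = (2*5*(-22))*(0*6) = -220*0 = 0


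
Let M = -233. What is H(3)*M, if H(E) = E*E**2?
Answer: -6291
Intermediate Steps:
H(E) = E**3
H(3)*M = 3**3*(-233) = 27*(-233) = -6291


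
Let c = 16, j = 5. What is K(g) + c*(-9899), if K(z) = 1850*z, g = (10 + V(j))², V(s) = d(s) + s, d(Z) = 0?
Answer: 257866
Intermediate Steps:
V(s) = s (V(s) = 0 + s = s)
g = 225 (g = (10 + 5)² = 15² = 225)
K(g) + c*(-9899) = 1850*225 + 16*(-9899) = 416250 - 158384 = 257866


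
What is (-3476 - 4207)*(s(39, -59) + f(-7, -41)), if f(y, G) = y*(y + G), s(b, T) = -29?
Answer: -2358681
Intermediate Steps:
f(y, G) = y*(G + y)
(-3476 - 4207)*(s(39, -59) + f(-7, -41)) = (-3476 - 4207)*(-29 - 7*(-41 - 7)) = -7683*(-29 - 7*(-48)) = -7683*(-29 + 336) = -7683*307 = -2358681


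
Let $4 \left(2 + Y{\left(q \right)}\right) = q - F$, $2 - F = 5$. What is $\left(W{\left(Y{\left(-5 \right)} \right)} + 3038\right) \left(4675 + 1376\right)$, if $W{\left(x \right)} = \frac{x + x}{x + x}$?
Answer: $18388989$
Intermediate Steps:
$F = -3$ ($F = 2 - 5 = -3$)
$Y{\left(q \right)} = - \frac{5}{4} + \frac{q}{4}$ ($Y{\left(q \right)} = -2 + \frac{q - -3}{4} = -2 + \frac{q + 3}{4} = -2 + \frac{3 + q}{4} = -2 + \left(\frac{3}{4} + \frac{q}{4}\right) = - \frac{5}{4} + \frac{q}{4}$)
$W{\left(x \right)} = 1$ ($W{\left(x \right)} = \frac{2 x}{2 x} = 2 x \frac{1}{2 x} = 1$)
$\left(W{\left(Y{\left(-5 \right)} \right)} + 3038\right) \left(4675 + 1376\right) = \left(1 + 3038\right) \left(4675 + 1376\right) = 3039 \cdot 6051 = 18388989$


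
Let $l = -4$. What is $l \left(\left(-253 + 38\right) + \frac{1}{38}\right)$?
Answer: $\frac{16338}{19} \approx 859.89$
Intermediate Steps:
$l \left(\left(-253 + 38\right) + \frac{1}{38}\right) = - 4 \left(\left(-253 + 38\right) + \frac{1}{38}\right) = - 4 \left(-215 + \frac{1}{38}\right) = \left(-4\right) \left(- \frac{8169}{38}\right) = \frac{16338}{19}$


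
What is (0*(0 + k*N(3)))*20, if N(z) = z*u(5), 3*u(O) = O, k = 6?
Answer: 0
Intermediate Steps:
u(O) = O/3
N(z) = 5*z/3 (N(z) = z*((⅓)*5) = z*(5/3) = 5*z/3)
(0*(0 + k*N(3)))*20 = (0*(0 + 6*((5/3)*3)))*20 = (0*(0 + 6*5))*20 = (0*(0 + 30))*20 = (0*30)*20 = 0*20 = 0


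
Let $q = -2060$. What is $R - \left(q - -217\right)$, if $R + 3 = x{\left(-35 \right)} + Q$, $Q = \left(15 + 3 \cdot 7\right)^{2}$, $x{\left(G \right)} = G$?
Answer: $3101$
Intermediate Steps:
$Q = 1296$ ($Q = \left(15 + 21\right)^{2} = 36^{2} = 1296$)
$R = 1258$ ($R = -3 + \left(-35 + 1296\right) = -3 + 1261 = 1258$)
$R - \left(q - -217\right) = 1258 - \left(-2060 - -217\right) = 1258 - \left(-2060 + 217\right) = 1258 - -1843 = 1258 + 1843 = 3101$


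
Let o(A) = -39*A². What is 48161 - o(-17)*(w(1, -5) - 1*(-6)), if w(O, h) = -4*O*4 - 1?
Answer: -75820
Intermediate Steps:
w(O, h) = -1 - 16*O (w(O, h) = -16*O - 1 = -1 - 16*O)
48161 - o(-17)*(w(1, -5) - 1*(-6)) = 48161 - (-39*(-17)²)*((-1 - 16*1) - 1*(-6)) = 48161 - (-39*289)*((-1 - 16) + 6) = 48161 - (-11271)*(-17 + 6) = 48161 - (-11271)*(-11) = 48161 - 1*123981 = 48161 - 123981 = -75820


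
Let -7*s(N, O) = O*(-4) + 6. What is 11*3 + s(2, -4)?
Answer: 209/7 ≈ 29.857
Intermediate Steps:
s(N, O) = -6/7 + 4*O/7 (s(N, O) = -(O*(-4) + 6)/7 = -(-4*O + 6)/7 = -(6 - 4*O)/7 = -6/7 + 4*O/7)
11*3 + s(2, -4) = 11*3 + (-6/7 + (4/7)*(-4)) = 33 + (-6/7 - 16/7) = 33 - 22/7 = 209/7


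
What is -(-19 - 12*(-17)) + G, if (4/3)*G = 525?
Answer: 835/4 ≈ 208.75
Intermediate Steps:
G = 1575/4 (G = (¾)*525 = 1575/4 ≈ 393.75)
-(-19 - 12*(-17)) + G = -(-19 - 12*(-17)) + 1575/4 = -(-19 + 204) + 1575/4 = -1*185 + 1575/4 = -185 + 1575/4 = 835/4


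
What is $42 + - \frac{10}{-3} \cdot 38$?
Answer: $\frac{506}{3} \approx 168.67$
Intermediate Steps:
$42 + - \frac{10}{-3} \cdot 38 = 42 + \left(-10\right) \left(- \frac{1}{3}\right) 38 = 42 + \frac{10}{3} \cdot 38 = 42 + \frac{380}{3} = \frac{506}{3}$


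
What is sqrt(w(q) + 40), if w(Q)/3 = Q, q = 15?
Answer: sqrt(85) ≈ 9.2195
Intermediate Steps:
w(Q) = 3*Q
sqrt(w(q) + 40) = sqrt(3*15 + 40) = sqrt(45 + 40) = sqrt(85)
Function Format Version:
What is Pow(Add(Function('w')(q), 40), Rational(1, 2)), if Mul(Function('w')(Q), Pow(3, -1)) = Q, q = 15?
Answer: Pow(85, Rational(1, 2)) ≈ 9.2195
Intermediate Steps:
Function('w')(Q) = Mul(3, Q)
Pow(Add(Function('w')(q), 40), Rational(1, 2)) = Pow(Add(Mul(3, 15), 40), Rational(1, 2)) = Pow(Add(45, 40), Rational(1, 2)) = Pow(85, Rational(1, 2))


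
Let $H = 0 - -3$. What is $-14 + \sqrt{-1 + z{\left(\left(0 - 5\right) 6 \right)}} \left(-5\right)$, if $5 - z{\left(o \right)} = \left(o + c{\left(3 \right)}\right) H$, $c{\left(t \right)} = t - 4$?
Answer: $-14 - 5 \sqrt{97} \approx -63.244$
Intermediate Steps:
$c{\left(t \right)} = -4 + t$ ($c{\left(t \right)} = t - 4 = -4 + t$)
$H = 3$ ($H = 0 + 3 = 3$)
$z{\left(o \right)} = 8 - 3 o$ ($z{\left(o \right)} = 5 - \left(o + \left(-4 + 3\right)\right) 3 = 5 - \left(o - 1\right) 3 = 5 - \left(-1 + o\right) 3 = 5 - \left(-3 + 3 o\right) = 8 - 3 o$)
$-14 + \sqrt{-1 + z{\left(\left(0 - 5\right) 6 \right)}} \left(-5\right) = -14 + \sqrt{-1 - \left(-8 + 3 \left(0 - 5\right) 6\right)} \left(-5\right) = -14 + \sqrt{-1 - \left(-8 + 3 \left(\left(-5\right) 6\right)\right)} \left(-5\right) = -14 + \sqrt{-1 + \left(8 - -90\right)} \left(-5\right) = -14 + \sqrt{-1 + \left(8 + 90\right)} \left(-5\right) = -14 + \sqrt{-1 + 98} \left(-5\right) = -14 + \sqrt{97} \left(-5\right) = -14 - 5 \sqrt{97}$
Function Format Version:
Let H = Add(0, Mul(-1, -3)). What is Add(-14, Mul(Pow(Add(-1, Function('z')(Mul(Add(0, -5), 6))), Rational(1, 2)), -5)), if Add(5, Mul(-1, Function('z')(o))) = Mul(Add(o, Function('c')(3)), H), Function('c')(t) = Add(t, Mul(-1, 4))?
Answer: Add(-14, Mul(-5, Pow(97, Rational(1, 2)))) ≈ -63.244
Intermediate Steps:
Function('c')(t) = Add(-4, t) (Function('c')(t) = Add(t, -4) = Add(-4, t))
H = 3 (H = Add(0, 3) = 3)
Function('z')(o) = Add(8, Mul(-3, o)) (Function('z')(o) = Add(5, Mul(-1, Mul(Add(o, Add(-4, 3)), 3))) = Add(5, Mul(-1, Mul(Add(o, -1), 3))) = Add(5, Mul(-1, Mul(Add(-1, o), 3))) = Add(5, Mul(-1, Add(-3, Mul(3, o)))) = Add(5, Add(3, Mul(-3, o))) = Add(8, Mul(-3, o)))
Add(-14, Mul(Pow(Add(-1, Function('z')(Mul(Add(0, -5), 6))), Rational(1, 2)), -5)) = Add(-14, Mul(Pow(Add(-1, Add(8, Mul(-3, Mul(Add(0, -5), 6)))), Rational(1, 2)), -5)) = Add(-14, Mul(Pow(Add(-1, Add(8, Mul(-3, Mul(-5, 6)))), Rational(1, 2)), -5)) = Add(-14, Mul(Pow(Add(-1, Add(8, Mul(-3, -30))), Rational(1, 2)), -5)) = Add(-14, Mul(Pow(Add(-1, Add(8, 90)), Rational(1, 2)), -5)) = Add(-14, Mul(Pow(Add(-1, 98), Rational(1, 2)), -5)) = Add(-14, Mul(Pow(97, Rational(1, 2)), -5)) = Add(-14, Mul(-5, Pow(97, Rational(1, 2))))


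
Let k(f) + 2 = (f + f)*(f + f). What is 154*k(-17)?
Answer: 177716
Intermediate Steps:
k(f) = -2 + 4*f² (k(f) = -2 + (f + f)*(f + f) = -2 + (2*f)*(2*f) = -2 + 4*f²)
154*k(-17) = 154*(-2 + 4*(-17)²) = 154*(-2 + 4*289) = 154*(-2 + 1156) = 154*1154 = 177716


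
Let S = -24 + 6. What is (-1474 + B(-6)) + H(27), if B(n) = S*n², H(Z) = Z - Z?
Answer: -2122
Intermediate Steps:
H(Z) = 0
S = -18
B(n) = -18*n²
(-1474 + B(-6)) + H(27) = (-1474 - 18*(-6)²) + 0 = (-1474 - 18*36) + 0 = (-1474 - 648) + 0 = -2122 + 0 = -2122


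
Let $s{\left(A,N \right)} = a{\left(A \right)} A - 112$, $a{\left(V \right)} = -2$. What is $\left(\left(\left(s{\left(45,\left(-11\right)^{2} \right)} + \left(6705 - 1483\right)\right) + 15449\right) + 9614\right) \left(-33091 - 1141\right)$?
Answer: $-1029801256$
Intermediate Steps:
$s{\left(A,N \right)} = -112 - 2 A$ ($s{\left(A,N \right)} = - 2 A - 112 = -112 - 2 A$)
$\left(\left(\left(s{\left(45,\left(-11\right)^{2} \right)} + \left(6705 - 1483\right)\right) + 15449\right) + 9614\right) \left(-33091 - 1141\right) = \left(\left(\left(\left(-112 - 90\right) + \left(6705 - 1483\right)\right) + 15449\right) + 9614\right) \left(-33091 - 1141\right) = \left(\left(\left(-202 + 5222\right) + 15449\right) + 9614\right) \left(-33091 - 1141\right) = \left(\left(5020 + 15449\right) + 9614\right) \left(-34232\right) = \left(20469 + 9614\right) \left(-34232\right) = 30083 \left(-34232\right) = -1029801256$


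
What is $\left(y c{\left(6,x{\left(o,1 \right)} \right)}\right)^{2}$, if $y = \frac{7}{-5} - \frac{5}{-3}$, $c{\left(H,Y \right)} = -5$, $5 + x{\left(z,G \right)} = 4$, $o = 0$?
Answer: $\frac{16}{9} \approx 1.7778$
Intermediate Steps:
$x{\left(z,G \right)} = -1$ ($x{\left(z,G \right)} = -5 + 4 = -1$)
$y = \frac{4}{15}$ ($y = 7 \left(- \frac{1}{5}\right) - - \frac{5}{3} = - \frac{7}{5} + \frac{5}{3} = \frac{4}{15} \approx 0.26667$)
$\left(y c{\left(6,x{\left(o,1 \right)} \right)}\right)^{2} = \left(\frac{4}{15} \left(-5\right)\right)^{2} = \left(- \frac{4}{3}\right)^{2} = \frac{16}{9}$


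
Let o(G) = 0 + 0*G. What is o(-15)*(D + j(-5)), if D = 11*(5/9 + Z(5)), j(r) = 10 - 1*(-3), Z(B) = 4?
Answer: 0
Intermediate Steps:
j(r) = 13 (j(r) = 10 + 3 = 13)
o(G) = 0 (o(G) = 0 + 0 = 0)
D = 451/9 (D = 11*(5/9 + 4) = 11*(41/9) = 451/9 ≈ 50.111)
o(-15)*(D + j(-5)) = 0*(451/9 + 13) = 0*(568/9) = 0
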